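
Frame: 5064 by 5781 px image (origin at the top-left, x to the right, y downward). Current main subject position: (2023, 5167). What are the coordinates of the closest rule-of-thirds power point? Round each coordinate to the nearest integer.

Third lines: x ∈ {1688, 3376}, y ∈ {1927, 3854}.
2023 is closer to x = 1688; 5167 is closer to y = 3854.
So the nearest intersection is the lower-left power point.

(1688, 3854)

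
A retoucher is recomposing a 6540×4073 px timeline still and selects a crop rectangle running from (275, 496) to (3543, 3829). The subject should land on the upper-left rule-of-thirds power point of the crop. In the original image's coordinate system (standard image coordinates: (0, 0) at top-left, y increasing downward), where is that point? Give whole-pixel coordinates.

(1364, 1607)

Crop width = 3543 − 275 = 3268 px; one third is 1089.33 px.
Crop height = 3829 − 496 = 3333 px; one third is 1111.00 px.
The upper-left point is one-third across and one-third down within the crop:
x = 275 + 1 × 1089.33 ≈ 1364; y = 496 + 1 × 1111.00 ≈ 1607.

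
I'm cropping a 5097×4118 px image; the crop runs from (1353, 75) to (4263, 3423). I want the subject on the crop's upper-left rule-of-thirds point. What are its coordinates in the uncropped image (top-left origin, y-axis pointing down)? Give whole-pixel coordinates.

(2323, 1191)

Crop width = 4263 − 1353 = 2910 px; one third is 970.00 px.
Crop height = 3423 − 75 = 3348 px; one third is 1116.00 px.
The upper-left point is one-third across and one-third down within the crop:
x = 1353 + 1 × 970.00 ≈ 2323; y = 75 + 1 × 1116.00 ≈ 1191.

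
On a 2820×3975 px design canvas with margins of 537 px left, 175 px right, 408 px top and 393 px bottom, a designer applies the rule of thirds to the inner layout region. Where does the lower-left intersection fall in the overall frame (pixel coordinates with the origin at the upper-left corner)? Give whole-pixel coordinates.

Content width = 2820 − 537 − 175 = 2108 px; content height = 3975 − 408 − 393 = 3174 px.
Lower-left is one-third across and two-thirds down within the inner layout region.
x = 537 + 1 × 2108/3 = 537 + 702.67 ≈ 1240
y = 408 + 2 × 3174/3 = 408 + 2116.00 ≈ 2524

x = 1240 px, y = 2524 px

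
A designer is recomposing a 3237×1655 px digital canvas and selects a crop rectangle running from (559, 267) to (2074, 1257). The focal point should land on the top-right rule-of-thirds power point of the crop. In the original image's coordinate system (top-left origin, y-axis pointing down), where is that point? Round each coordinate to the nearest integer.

(1569, 597)

Crop width = 2074 − 559 = 1515 px; one third is 505.00 px.
Crop height = 1257 − 267 = 990 px; one third is 330.00 px.
The top-right point is two-thirds across and one-third down within the crop:
x = 559 + 2 × 505.00 ≈ 1569; y = 267 + 1 × 330.00 ≈ 597.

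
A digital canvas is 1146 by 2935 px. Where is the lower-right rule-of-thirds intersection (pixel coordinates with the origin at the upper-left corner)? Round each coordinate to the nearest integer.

(764, 1957)

The lower-right point sits two-thirds of the way across and two-thirds of the way down.
x = 2 × 1146/3 ≈ 764; y = 2 × 2935/3 ≈ 1957.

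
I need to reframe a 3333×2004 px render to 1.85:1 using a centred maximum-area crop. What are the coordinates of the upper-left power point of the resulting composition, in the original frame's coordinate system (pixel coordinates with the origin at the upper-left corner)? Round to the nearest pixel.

3333/2004 < 1.85/1, so the 1.85:1 crop keeps the full width 3333 and trims height to 3333 × 1/1.85 = 1801.62 px.
Top offset = (2004 − 1801.62)/2 = 101.19 px; left offset = 0.
Upper-left is one-third across and one-third down within the crop:
x = 0.00 + 1 × 3333.00/3 ≈ 1111; y = 101.19 + 1 × 1801.62/3 ≈ 702.

(1111, 702)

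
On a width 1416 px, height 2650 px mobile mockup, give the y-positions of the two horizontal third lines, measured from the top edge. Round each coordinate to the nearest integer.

883 px and 1767 px

2650 / 3 = 883.33, so the horizontal lines sit at one and two thirds of 2650.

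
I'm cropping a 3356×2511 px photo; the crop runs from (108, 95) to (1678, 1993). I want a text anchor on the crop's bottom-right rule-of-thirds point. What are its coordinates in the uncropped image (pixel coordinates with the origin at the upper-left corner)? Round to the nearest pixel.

(1155, 1360)

Crop width = 1678 − 108 = 1570 px; one third is 523.33 px.
Crop height = 1993 − 95 = 1898 px; one third is 632.67 px.
The bottom-right point is two-thirds across and two-thirds down within the crop:
x = 108 + 2 × 523.33 ≈ 1155; y = 95 + 2 × 632.67 ≈ 1360.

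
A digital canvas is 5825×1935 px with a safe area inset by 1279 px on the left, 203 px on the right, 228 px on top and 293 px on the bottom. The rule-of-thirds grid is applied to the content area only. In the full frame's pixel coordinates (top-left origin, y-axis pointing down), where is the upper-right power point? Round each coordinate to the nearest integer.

Content width = 5825 − 1279 − 203 = 4343 px; content height = 1935 − 228 − 293 = 1414 px.
Upper-right is two-thirds across and one-third down within the content area.
x = 1279 + 2 × 4343/3 = 1279 + 2895.33 ≈ 4174
y = 228 + 1 × 1414/3 = 228 + 471.33 ≈ 699

x = 4174 px, y = 699 px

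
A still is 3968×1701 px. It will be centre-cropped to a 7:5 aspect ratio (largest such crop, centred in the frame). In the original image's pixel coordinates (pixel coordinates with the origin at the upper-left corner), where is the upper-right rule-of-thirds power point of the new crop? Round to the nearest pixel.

3968/1701 > 7/5, so the 7:5 crop keeps the full height 1701 and trims width to 1701 × 7/5 = 2381.40 px.
Left offset = (3968 − 2381.40)/2 = 793.30 px; top offset = 0.
Upper-right is two-thirds across and one-third down within the crop:
x = 793.30 + 2 × 2381.40/3 ≈ 2381; y = 0.00 + 1 × 1701.00/3 ≈ 567.

x = 2381 px, y = 567 px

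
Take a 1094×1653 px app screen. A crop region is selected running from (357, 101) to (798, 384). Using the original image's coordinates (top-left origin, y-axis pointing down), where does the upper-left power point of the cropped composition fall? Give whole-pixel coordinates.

x = 504 px, y = 195 px

Crop width = 798 − 357 = 441 px; one third is 147.00 px.
Crop height = 384 − 101 = 283 px; one third is 94.33 px.
The upper-left point is one-third across and one-third down within the crop:
x = 357 + 1 × 147.00 ≈ 504; y = 101 + 1 × 94.33 ≈ 195.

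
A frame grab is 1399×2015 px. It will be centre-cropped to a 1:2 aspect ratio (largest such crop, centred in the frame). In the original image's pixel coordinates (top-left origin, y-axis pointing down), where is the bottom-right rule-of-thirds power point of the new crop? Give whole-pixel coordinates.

x = 867 px, y = 1343 px

1399/2015 > 1/2, so the 1:2 crop keeps the full height 2015 and trims width to 2015 × 1/2 = 1007.50 px.
Left offset = (1399 − 1007.50)/2 = 195.75 px; top offset = 0.
Bottom-right is two-thirds across and two-thirds down within the crop:
x = 195.75 + 2 × 1007.50/3 ≈ 867; y = 0.00 + 2 × 2015.00/3 ≈ 1343.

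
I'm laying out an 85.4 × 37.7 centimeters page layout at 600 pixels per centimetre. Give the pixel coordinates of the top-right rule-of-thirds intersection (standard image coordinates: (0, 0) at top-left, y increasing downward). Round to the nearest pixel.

In pixels the canvas is 85.4 × 600 = 51240 wide and 37.7 × 600 = 22620 tall.
The top-right point is two-thirds across and one-third down:
x = 2 × 51240/3 ≈ 34160; y = 1 × 22620/3 ≈ 7540.

(34160, 7540)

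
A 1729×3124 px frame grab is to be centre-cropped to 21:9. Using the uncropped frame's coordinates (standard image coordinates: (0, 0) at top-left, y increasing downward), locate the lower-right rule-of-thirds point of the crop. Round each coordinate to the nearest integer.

1729/3124 < 21/9, so the 21:9 crop keeps the full width 1729 and trims height to 1729 × 9/21 = 741.00 px.
Top offset = (3124 − 741.00)/2 = 1191.50 px; left offset = 0.
Lower-right is two-thirds across and two-thirds down within the crop:
x = 0.00 + 2 × 1729.00/3 ≈ 1153; y = 1191.50 + 2 × 741.00/3 ≈ 1686.

x = 1153 px, y = 1686 px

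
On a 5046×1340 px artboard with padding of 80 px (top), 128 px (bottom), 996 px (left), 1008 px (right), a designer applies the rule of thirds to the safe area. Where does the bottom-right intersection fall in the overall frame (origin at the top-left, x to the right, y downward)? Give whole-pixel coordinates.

Content width = 5046 − 996 − 1008 = 3042 px; content height = 1340 − 80 − 128 = 1132 px.
Bottom-right is two-thirds across and two-thirds down within the safe area.
x = 996 + 2 × 3042/3 = 996 + 2028.00 ≈ 3024
y = 80 + 2 × 1132/3 = 80 + 754.67 ≈ 835

x = 3024 px, y = 835 px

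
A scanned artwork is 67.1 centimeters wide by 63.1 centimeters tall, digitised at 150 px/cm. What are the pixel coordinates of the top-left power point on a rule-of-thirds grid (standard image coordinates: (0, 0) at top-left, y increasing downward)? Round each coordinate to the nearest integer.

x = 3355 px, y = 3155 px

In pixels the canvas is 67.1 × 150 = 10065 wide and 63.1 × 150 = 9465 tall.
The top-left point is one-third across and one-third down:
x = 1 × 10065/3 ≈ 3355; y = 1 × 9465/3 ≈ 3155.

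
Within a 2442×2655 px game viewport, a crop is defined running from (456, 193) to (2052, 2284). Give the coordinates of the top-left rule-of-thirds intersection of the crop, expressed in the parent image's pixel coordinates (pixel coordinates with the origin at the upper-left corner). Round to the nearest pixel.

Crop width = 2052 − 456 = 1596 px; one third is 532.00 px.
Crop height = 2284 − 193 = 2091 px; one third is 697.00 px.
The top-left point is one-third across and one-third down within the crop:
x = 456 + 1 × 532.00 ≈ 988; y = 193 + 1 × 697.00 ≈ 890.

x = 988 px, y = 890 px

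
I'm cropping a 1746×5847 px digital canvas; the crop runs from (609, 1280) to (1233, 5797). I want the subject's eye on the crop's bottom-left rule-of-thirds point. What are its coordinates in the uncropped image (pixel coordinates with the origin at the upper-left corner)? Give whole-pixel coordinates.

(817, 4291)

Crop width = 1233 − 609 = 624 px; one third is 208.00 px.
Crop height = 5797 − 1280 = 4517 px; one third is 1505.67 px.
The bottom-left point is one-third across and two-thirds down within the crop:
x = 609 + 1 × 208.00 ≈ 817; y = 1280 + 2 × 1505.67 ≈ 4291.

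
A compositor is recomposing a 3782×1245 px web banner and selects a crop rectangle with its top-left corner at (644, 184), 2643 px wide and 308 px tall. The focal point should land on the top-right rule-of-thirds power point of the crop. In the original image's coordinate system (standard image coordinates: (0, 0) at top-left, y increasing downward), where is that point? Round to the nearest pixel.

x = 2406 px, y = 287 px

One third of the crop width 2643 is 881.00 px.
One third of the crop height 308 is 102.67 px.
The top-right point is two-thirds across and one-third down within the crop:
x = 644 + 2 × 881.00 ≈ 2406; y = 184 + 1 × 102.67 ≈ 287.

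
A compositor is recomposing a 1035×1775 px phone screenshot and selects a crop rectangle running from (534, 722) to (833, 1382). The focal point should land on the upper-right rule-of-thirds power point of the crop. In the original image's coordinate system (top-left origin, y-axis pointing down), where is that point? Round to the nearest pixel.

(733, 942)

Crop width = 833 − 534 = 299 px; one third is 99.67 px.
Crop height = 1382 − 722 = 660 px; one third is 220.00 px.
The upper-right point is two-thirds across and one-third down within the crop:
x = 534 + 2 × 99.67 ≈ 733; y = 722 + 1 × 220.00 ≈ 942.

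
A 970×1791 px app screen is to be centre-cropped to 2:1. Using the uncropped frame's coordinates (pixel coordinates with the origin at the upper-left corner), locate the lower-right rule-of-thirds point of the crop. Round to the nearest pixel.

(647, 976)

970/1791 < 2/1, so the 2:1 crop keeps the full width 970 and trims height to 970 × 1/2 = 485.00 px.
Top offset = (1791 − 485.00)/2 = 653.00 px; left offset = 0.
Lower-right is two-thirds across and two-thirds down within the crop:
x = 0.00 + 2 × 970.00/3 ≈ 647; y = 653.00 + 2 × 485.00/3 ≈ 976.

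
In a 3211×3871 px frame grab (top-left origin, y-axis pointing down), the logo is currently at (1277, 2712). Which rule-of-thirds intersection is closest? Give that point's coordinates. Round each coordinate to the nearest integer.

x = 1070 px, y = 2581 px

Third lines: x ∈ {1070, 2141}, y ∈ {1290, 2581}.
1277 is closer to x = 1070; 2712 is closer to y = 2581.
So the nearest intersection is the lower-left power point.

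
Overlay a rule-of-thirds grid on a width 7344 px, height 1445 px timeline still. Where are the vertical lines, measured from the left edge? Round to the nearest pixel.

2448 px and 4896 px

7344 / 3 = 2448, so the vertical lines sit at one and two thirds of 7344.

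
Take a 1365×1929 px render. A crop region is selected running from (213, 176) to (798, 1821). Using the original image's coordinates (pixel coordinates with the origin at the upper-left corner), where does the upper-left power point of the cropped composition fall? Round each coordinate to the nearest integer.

Crop width = 798 − 213 = 585 px; one third is 195.00 px.
Crop height = 1821 − 176 = 1645 px; one third is 548.33 px.
The upper-left point is one-third across and one-third down within the crop:
x = 213 + 1 × 195.00 ≈ 408; y = 176 + 1 × 548.33 ≈ 724.

(408, 724)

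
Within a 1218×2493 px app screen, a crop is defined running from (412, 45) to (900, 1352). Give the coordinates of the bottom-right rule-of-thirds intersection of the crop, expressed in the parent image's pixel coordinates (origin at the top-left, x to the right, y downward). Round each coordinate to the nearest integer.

x = 737 px, y = 916 px

Crop width = 900 − 412 = 488 px; one third is 162.67 px.
Crop height = 1352 − 45 = 1307 px; one third is 435.67 px.
The bottom-right point is two-thirds across and two-thirds down within the crop:
x = 412 + 2 × 162.67 ≈ 737; y = 45 + 2 × 435.67 ≈ 916.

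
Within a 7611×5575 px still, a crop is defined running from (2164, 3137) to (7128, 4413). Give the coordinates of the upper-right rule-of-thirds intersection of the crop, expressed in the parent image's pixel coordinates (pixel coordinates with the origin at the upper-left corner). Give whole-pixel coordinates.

(5473, 3562)

Crop width = 7128 − 2164 = 4964 px; one third is 1654.67 px.
Crop height = 4413 − 3137 = 1276 px; one third is 425.33 px.
The upper-right point is two-thirds across and one-third down within the crop:
x = 2164 + 2 × 1654.67 ≈ 5473; y = 3137 + 1 × 425.33 ≈ 3562.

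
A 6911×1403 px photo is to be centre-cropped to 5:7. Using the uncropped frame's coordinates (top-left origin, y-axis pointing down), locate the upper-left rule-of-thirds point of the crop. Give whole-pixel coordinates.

x = 3288 px, y = 468 px

6911/1403 > 5/7, so the 5:7 crop keeps the full height 1403 and trims width to 1403 × 5/7 = 1002.14 px.
Left offset = (6911 − 1002.14)/2 = 2954.43 px; top offset = 0.
Upper-left is one-third across and one-third down within the crop:
x = 2954.43 + 1 × 1002.14/3 ≈ 3288; y = 0.00 + 1 × 1403.00/3 ≈ 468.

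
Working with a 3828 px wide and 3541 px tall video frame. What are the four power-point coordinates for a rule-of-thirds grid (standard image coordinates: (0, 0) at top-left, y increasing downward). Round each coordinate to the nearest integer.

(1276, 1180), (2552, 1180), (1276, 2361), (2552, 2361)

One third of 3828 is 1276; one third of 3541 is 1180.33.
Vertical third lines at x = 1276 and x = 2552; horizontal third lines at y = 1180 and y = 2361.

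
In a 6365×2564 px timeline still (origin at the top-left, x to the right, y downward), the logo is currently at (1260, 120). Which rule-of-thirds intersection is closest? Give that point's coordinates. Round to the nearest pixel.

Third lines: x ∈ {2122, 4243}, y ∈ {855, 1709}.
1260 is closer to x = 2122; 120 is closer to y = 855.
So the nearest intersection is the upper-left power point.

(2122, 855)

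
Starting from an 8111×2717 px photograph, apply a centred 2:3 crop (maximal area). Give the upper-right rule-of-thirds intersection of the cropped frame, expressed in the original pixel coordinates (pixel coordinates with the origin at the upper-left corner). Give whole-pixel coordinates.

x = 4357 px, y = 906 px

8111/2717 > 2/3, so the 2:3 crop keeps the full height 2717 and trims width to 2717 × 2/3 = 1811.33 px.
Left offset = (8111 − 1811.33)/2 = 3149.83 px; top offset = 0.
Upper-right is two-thirds across and one-third down within the crop:
x = 3149.83 + 2 × 1811.33/3 ≈ 4357; y = 0.00 + 1 × 2717.00/3 ≈ 906.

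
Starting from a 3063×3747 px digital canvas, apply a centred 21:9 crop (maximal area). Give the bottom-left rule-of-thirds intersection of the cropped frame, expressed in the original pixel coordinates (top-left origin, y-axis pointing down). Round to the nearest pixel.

3063/3747 < 21/9, so the 21:9 crop keeps the full width 3063 and trims height to 3063 × 9/21 = 1312.71 px.
Top offset = (3747 − 1312.71)/2 = 1217.14 px; left offset = 0.
Bottom-left is one-third across and two-thirds down within the crop:
x = 0.00 + 1 × 3063.00/3 ≈ 1021; y = 1217.14 + 2 × 1312.71/3 ≈ 2092.

x = 1021 px, y = 2092 px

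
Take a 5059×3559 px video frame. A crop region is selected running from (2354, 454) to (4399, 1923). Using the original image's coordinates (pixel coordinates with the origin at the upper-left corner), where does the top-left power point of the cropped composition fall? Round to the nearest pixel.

Crop width = 4399 − 2354 = 2045 px; one third is 681.67 px.
Crop height = 1923 − 454 = 1469 px; one third is 489.67 px.
The top-left point is one-third across and one-third down within the crop:
x = 2354 + 1 × 681.67 ≈ 3036; y = 454 + 1 × 489.67 ≈ 944.

(3036, 944)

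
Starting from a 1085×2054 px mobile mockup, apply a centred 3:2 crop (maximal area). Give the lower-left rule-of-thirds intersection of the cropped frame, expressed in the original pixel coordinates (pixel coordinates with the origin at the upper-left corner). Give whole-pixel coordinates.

1085/2054 < 3/2, so the 3:2 crop keeps the full width 1085 and trims height to 1085 × 2/3 = 723.33 px.
Top offset = (2054 − 723.33)/2 = 665.33 px; left offset = 0.
Lower-left is one-third across and two-thirds down within the crop:
x = 0.00 + 1 × 1085.00/3 ≈ 362; y = 665.33 + 2 × 723.33/3 ≈ 1148.

(362, 1148)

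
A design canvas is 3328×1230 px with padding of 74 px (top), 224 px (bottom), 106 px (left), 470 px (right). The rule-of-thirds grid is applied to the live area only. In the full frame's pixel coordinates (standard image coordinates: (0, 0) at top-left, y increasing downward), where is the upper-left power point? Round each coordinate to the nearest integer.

x = 1023 px, y = 385 px

Content width = 3328 − 106 − 470 = 2752 px; content height = 1230 − 74 − 224 = 932 px.
Upper-left is one-third across and one-third down within the live area.
x = 106 + 1 × 2752/3 = 106 + 917.33 ≈ 1023
y = 74 + 1 × 932/3 = 74 + 310.67 ≈ 385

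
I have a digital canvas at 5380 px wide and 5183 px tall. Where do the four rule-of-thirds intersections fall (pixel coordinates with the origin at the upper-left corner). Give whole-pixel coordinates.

One third of 5380 is 1793.33; one third of 5183 is 1727.67.
Vertical third lines at x = 1793 and x = 3587; horizontal third lines at y = 1728 and y = 3455.

(1793, 1728), (3587, 1728), (1793, 3455), (3587, 3455)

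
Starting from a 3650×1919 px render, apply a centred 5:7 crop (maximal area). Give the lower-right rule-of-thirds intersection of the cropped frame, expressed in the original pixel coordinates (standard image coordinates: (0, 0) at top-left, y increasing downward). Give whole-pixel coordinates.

3650/1919 > 5/7, so the 5:7 crop keeps the full height 1919 and trims width to 1919 × 5/7 = 1370.71 px.
Left offset = (3650 − 1370.71)/2 = 1139.64 px; top offset = 0.
Lower-right is two-thirds across and two-thirds down within the crop:
x = 1139.64 + 2 × 1370.71/3 ≈ 2053; y = 0.00 + 2 × 1919.00/3 ≈ 1279.

x = 2053 px, y = 1279 px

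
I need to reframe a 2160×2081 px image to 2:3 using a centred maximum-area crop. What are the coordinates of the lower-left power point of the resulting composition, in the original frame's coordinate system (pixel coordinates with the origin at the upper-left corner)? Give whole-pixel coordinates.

x = 849 px, y = 1387 px

2160/2081 > 2/3, so the 2:3 crop keeps the full height 2081 and trims width to 2081 × 2/3 = 1387.33 px.
Left offset = (2160 − 1387.33)/2 = 386.33 px; top offset = 0.
Lower-left is one-third across and two-thirds down within the crop:
x = 386.33 + 1 × 1387.33/3 ≈ 849; y = 0.00 + 2 × 2081.00/3 ≈ 1387.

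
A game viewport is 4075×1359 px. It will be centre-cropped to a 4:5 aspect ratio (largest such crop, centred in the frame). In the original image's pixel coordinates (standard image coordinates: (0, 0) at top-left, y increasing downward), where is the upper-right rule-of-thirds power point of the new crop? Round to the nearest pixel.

4075/1359 > 4/5, so the 4:5 crop keeps the full height 1359 and trims width to 1359 × 4/5 = 1087.20 px.
Left offset = (4075 − 1087.20)/2 = 1493.90 px; top offset = 0.
Upper-right is two-thirds across and one-third down within the crop:
x = 1493.90 + 2 × 1087.20/3 ≈ 2219; y = 0.00 + 1 × 1359.00/3 ≈ 453.

(2219, 453)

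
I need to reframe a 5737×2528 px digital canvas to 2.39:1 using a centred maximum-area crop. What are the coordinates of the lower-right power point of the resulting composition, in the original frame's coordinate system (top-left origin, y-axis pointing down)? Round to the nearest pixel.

x = 3825 px, y = 1664 px

5737/2528 < 2.39/1, so the 2.39:1 crop keeps the full width 5737 and trims height to 5737 × 1/2.39 = 2400.42 px.
Top offset = (2528 − 2400.42)/2 = 63.79 px; left offset = 0.
Lower-right is two-thirds across and two-thirds down within the crop:
x = 0.00 + 2 × 5737.00/3 ≈ 3825; y = 63.79 + 2 × 2400.42/3 ≈ 1664.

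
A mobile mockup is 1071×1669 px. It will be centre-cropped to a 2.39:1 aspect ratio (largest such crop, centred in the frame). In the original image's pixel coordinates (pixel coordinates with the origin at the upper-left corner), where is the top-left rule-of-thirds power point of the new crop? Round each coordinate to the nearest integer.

1071/1669 < 2.39/1, so the 2.39:1 crop keeps the full width 1071 and trims height to 1071 × 1/2.39 = 448.12 px.
Top offset = (1669 − 448.12)/2 = 610.44 px; left offset = 0.
Top-left is one-third across and one-third down within the crop:
x = 0.00 + 1 × 1071.00/3 ≈ 357; y = 610.44 + 1 × 448.12/3 ≈ 760.

x = 357 px, y = 760 px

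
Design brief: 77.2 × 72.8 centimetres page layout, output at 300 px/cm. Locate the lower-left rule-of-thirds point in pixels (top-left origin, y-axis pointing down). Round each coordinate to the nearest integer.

In pixels the canvas is 77.2 × 300 = 23160 wide and 72.8 × 300 = 21840 tall.
The lower-left point is one-third across and two-thirds down:
x = 1 × 23160/3 ≈ 7720; y = 2 × 21840/3 ≈ 14560.

x = 7720 px, y = 14560 px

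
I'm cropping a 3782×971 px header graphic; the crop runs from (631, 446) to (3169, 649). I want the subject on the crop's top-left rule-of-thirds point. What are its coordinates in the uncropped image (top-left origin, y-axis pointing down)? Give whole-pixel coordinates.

Crop width = 3169 − 631 = 2538 px; one third is 846.00 px.
Crop height = 649 − 446 = 203 px; one third is 67.67 px.
The top-left point is one-third across and one-third down within the crop:
x = 631 + 1 × 846.00 ≈ 1477; y = 446 + 1 × 67.67 ≈ 514.

(1477, 514)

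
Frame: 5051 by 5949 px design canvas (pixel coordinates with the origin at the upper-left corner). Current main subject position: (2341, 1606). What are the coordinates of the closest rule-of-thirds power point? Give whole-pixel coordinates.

x = 1684 px, y = 1983 px

Third lines: x ∈ {1684, 3367}, y ∈ {1983, 3966}.
2341 is closer to x = 1684; 1606 is closer to y = 1983.
So the nearest intersection is the upper-left power point.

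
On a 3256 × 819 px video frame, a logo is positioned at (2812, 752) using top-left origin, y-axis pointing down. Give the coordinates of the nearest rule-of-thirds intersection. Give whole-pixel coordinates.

Third lines: x ∈ {1085, 2171}, y ∈ {273, 546}.
2812 is closer to x = 2171; 752 is closer to y = 546.
So the nearest intersection is the lower-right power point.

(2171, 546)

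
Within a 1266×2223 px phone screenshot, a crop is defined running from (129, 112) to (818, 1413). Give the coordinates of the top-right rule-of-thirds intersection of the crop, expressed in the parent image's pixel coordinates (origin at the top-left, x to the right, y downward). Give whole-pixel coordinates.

Crop width = 818 − 129 = 689 px; one third is 229.67 px.
Crop height = 1413 − 112 = 1301 px; one third is 433.67 px.
The top-right point is two-thirds across and one-third down within the crop:
x = 129 + 2 × 229.67 ≈ 588; y = 112 + 1 × 433.67 ≈ 546.

x = 588 px, y = 546 px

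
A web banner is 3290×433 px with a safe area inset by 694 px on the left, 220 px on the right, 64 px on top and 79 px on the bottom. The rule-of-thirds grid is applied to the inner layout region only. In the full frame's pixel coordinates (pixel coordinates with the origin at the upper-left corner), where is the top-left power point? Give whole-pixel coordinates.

x = 1486 px, y = 161 px

Content width = 3290 − 694 − 220 = 2376 px; content height = 433 − 64 − 79 = 290 px.
Top-left is one-third across and one-third down within the inner layout region.
x = 694 + 1 × 2376/3 = 694 + 792.00 ≈ 1486
y = 64 + 1 × 290/3 = 64 + 96.67 ≈ 161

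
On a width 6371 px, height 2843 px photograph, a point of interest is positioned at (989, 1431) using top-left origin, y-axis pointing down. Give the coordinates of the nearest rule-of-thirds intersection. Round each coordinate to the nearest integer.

Third lines: x ∈ {2124, 4247}, y ∈ {948, 1895}.
989 is closer to x = 2124; 1431 is closer to y = 1895.
So the nearest intersection is the lower-left power point.

x = 2124 px, y = 1895 px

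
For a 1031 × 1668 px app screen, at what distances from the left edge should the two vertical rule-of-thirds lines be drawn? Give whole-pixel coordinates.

x = 344 px and x = 687 px

1031 / 3 = 343.67, so the vertical lines sit at one and two thirds of 1031.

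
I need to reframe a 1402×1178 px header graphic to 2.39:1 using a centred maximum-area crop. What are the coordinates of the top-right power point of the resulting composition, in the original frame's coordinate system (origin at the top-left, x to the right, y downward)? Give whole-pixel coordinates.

1402/1178 < 2.39/1, so the 2.39:1 crop keeps the full width 1402 and trims height to 1402 × 1/2.39 = 586.61 px.
Top offset = (1178 − 586.61)/2 = 295.69 px; left offset = 0.
Top-right is two-thirds across and one-third down within the crop:
x = 0.00 + 2 × 1402.00/3 ≈ 935; y = 295.69 + 1 × 586.61/3 ≈ 491.

(935, 491)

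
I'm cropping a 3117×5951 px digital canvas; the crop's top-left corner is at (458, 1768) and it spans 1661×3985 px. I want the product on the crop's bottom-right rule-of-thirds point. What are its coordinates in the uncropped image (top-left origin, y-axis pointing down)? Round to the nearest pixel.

One third of the crop width 1661 is 553.67 px.
One third of the crop height 3985 is 1328.33 px.
The bottom-right point is two-thirds across and two-thirds down within the crop:
x = 458 + 2 × 553.67 ≈ 1565; y = 1768 + 2 × 1328.33 ≈ 4425.

(1565, 4425)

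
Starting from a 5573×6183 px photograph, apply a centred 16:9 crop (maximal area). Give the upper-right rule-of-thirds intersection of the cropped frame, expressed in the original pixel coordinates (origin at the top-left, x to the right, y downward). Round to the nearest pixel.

(3715, 2569)

5573/6183 < 16/9, so the 16:9 crop keeps the full width 5573 and trims height to 5573 × 9/16 = 3134.81 px.
Top offset = (6183 − 3134.81)/2 = 1524.09 px; left offset = 0.
Upper-right is two-thirds across and one-third down within the crop:
x = 0.00 + 2 × 5573.00/3 ≈ 3715; y = 1524.09 + 1 × 3134.81/3 ≈ 2569.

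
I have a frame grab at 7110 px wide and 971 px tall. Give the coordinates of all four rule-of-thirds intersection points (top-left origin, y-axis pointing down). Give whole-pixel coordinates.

(2370, 324), (4740, 324), (2370, 647), (4740, 647)

One third of 7110 is 2370; one third of 971 is 323.67.
Vertical third lines at x = 2370 and x = 4740; horizontal third lines at y = 324 and y = 647.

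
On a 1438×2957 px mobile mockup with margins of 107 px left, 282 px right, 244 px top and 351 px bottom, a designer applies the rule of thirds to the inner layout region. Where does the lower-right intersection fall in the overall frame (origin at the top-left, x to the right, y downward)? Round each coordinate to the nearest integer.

x = 806 px, y = 1819 px

Content width = 1438 − 107 − 282 = 1049 px; content height = 2957 − 244 − 351 = 2362 px.
Lower-right is two-thirds across and two-thirds down within the inner layout region.
x = 107 + 2 × 1049/3 = 107 + 699.33 ≈ 806
y = 244 + 2 × 2362/3 = 244 + 1574.67 ≈ 1819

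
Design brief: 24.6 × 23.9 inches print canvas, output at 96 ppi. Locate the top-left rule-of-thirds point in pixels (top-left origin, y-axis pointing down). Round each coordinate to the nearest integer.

x = 787 px, y = 765 px

In pixels the canvas is 24.6 × 96 = 2361.6 wide and 23.9 × 96 = 2294.4 tall.
The top-left point is one-third across and one-third down:
x = 1 × 2361.6/3 ≈ 787; y = 1 × 2294.4/3 ≈ 765.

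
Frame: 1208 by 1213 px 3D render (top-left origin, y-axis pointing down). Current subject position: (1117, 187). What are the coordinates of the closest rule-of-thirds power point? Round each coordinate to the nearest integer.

x = 805 px, y = 404 px

Third lines: x ∈ {403, 805}, y ∈ {404, 809}.
1117 is closer to x = 805; 187 is closer to y = 404.
So the nearest intersection is the upper-right power point.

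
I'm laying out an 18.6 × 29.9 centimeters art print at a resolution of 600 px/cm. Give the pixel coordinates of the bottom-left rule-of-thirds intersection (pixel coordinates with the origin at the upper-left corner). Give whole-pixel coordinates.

x = 3720 px, y = 11960 px

In pixels the canvas is 18.6 × 600 = 11160 wide and 29.9 × 600 = 17940 tall.
The bottom-left point is one-third across and two-thirds down:
x = 1 × 11160/3 ≈ 3720; y = 2 × 17940/3 ≈ 11960.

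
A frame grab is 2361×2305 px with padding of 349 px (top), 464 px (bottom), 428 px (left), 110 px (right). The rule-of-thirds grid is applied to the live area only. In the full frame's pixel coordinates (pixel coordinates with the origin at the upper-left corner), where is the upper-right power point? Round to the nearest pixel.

(1643, 846)

Content width = 2361 − 428 − 110 = 1823 px; content height = 2305 − 349 − 464 = 1492 px.
Upper-right is two-thirds across and one-third down within the live area.
x = 428 + 2 × 1823/3 = 428 + 1215.33 ≈ 1643
y = 349 + 1 × 1492/3 = 349 + 497.33 ≈ 846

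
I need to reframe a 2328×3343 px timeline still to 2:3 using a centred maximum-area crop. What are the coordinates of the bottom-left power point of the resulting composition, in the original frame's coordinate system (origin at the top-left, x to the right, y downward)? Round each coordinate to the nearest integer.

2328/3343 > 2/3, so the 2:3 crop keeps the full height 3343 and trims width to 3343 × 2/3 = 2228.67 px.
Left offset = (2328 − 2228.67)/2 = 49.67 px; top offset = 0.
Bottom-left is one-third across and two-thirds down within the crop:
x = 49.67 + 1 × 2228.67/3 ≈ 793; y = 0.00 + 2 × 3343.00/3 ≈ 2229.

x = 793 px, y = 2229 px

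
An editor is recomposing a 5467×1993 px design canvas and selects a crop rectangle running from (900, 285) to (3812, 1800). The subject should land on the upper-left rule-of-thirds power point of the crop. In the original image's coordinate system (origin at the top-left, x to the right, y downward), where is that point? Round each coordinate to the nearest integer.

Crop width = 3812 − 900 = 2912 px; one third is 970.67 px.
Crop height = 1800 − 285 = 1515 px; one third is 505.00 px.
The upper-left point is one-third across and one-third down within the crop:
x = 900 + 1 × 970.67 ≈ 1871; y = 285 + 1 × 505.00 ≈ 790.

(1871, 790)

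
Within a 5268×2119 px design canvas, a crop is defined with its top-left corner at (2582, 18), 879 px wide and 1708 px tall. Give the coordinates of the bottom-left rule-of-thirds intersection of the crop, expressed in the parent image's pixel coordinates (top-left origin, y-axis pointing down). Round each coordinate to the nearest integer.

x = 2875 px, y = 1157 px

One third of the crop width 879 is 293.00 px.
One third of the crop height 1708 is 569.33 px.
The bottom-left point is one-third across and two-thirds down within the crop:
x = 2582 + 1 × 293.00 ≈ 2875; y = 18 + 2 × 569.33 ≈ 1157.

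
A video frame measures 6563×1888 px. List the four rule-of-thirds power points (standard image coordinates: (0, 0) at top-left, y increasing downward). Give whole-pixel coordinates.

(2188, 629), (4375, 629), (2188, 1259), (4375, 1259)

One third of 6563 is 2187.67; one third of 1888 is 629.33.
Vertical third lines at x = 2188 and x = 4375; horizontal third lines at y = 629 and y = 1259.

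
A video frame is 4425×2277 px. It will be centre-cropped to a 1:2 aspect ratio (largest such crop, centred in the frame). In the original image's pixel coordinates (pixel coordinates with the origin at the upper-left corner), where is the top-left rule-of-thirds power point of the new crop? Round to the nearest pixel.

4425/2277 > 1/2, so the 1:2 crop keeps the full height 2277 and trims width to 2277 × 1/2 = 1138.50 px.
Left offset = (4425 − 1138.50)/2 = 1643.25 px; top offset = 0.
Top-left is one-third across and one-third down within the crop:
x = 1643.25 + 1 × 1138.50/3 ≈ 2023; y = 0.00 + 1 × 2277.00/3 ≈ 759.

(2023, 759)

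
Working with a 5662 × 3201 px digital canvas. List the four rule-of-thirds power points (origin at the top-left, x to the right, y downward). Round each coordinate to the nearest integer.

One third of 5662 is 1887.33; one third of 3201 is 1067.
Vertical third lines at x = 1887 and x = 3775; horizontal third lines at y = 1067 and y = 2134.

(1887, 1067), (3775, 1067), (1887, 2134), (3775, 2134)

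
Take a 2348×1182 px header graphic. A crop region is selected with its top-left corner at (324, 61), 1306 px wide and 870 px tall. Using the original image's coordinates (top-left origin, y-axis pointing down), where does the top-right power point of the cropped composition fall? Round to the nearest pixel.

(1195, 351)

One third of the crop width 1306 is 435.33 px.
One third of the crop height 870 is 290.00 px.
The top-right point is two-thirds across and one-third down within the crop:
x = 324 + 2 × 435.33 ≈ 1195; y = 61 + 1 × 290.00 ≈ 351.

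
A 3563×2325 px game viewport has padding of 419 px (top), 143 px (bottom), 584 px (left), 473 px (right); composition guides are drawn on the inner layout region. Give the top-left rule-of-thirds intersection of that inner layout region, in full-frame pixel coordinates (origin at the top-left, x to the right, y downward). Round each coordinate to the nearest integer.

Content width = 3563 − 584 − 473 = 2506 px; content height = 2325 − 419 − 143 = 1763 px.
Top-left is one-third across and one-third down within the inner layout region.
x = 584 + 1 × 2506/3 = 584 + 835.33 ≈ 1419
y = 419 + 1 × 1763/3 = 419 + 587.67 ≈ 1007

(1419, 1007)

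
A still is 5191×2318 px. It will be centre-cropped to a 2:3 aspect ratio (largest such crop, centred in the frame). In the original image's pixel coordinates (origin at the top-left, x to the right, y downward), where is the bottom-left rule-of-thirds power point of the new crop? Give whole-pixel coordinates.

x = 2338 px, y = 1545 px

5191/2318 > 2/3, so the 2:3 crop keeps the full height 2318 and trims width to 2318 × 2/3 = 1545.33 px.
Left offset = (5191 − 1545.33)/2 = 1822.83 px; top offset = 0.
Bottom-left is one-third across and two-thirds down within the crop:
x = 1822.83 + 1 × 1545.33/3 ≈ 2338; y = 0.00 + 2 × 2318.00/3 ≈ 1545.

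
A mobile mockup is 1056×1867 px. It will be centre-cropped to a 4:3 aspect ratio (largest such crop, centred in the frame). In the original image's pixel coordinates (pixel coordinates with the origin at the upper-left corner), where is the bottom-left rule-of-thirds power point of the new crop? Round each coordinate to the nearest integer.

(352, 1066)

1056/1867 < 4/3, so the 4:3 crop keeps the full width 1056 and trims height to 1056 × 3/4 = 792.00 px.
Top offset = (1867 − 792.00)/2 = 537.50 px; left offset = 0.
Bottom-left is one-third across and two-thirds down within the crop:
x = 0.00 + 1 × 1056.00/3 ≈ 352; y = 537.50 + 2 × 792.00/3 ≈ 1066.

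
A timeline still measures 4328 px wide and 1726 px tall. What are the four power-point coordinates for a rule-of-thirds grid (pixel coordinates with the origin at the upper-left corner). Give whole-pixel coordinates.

One third of 4328 is 1442.67; one third of 1726 is 575.33.
Vertical third lines at x = 1443 and x = 2885; horizontal third lines at y = 575 and y = 1151.

(1443, 575), (2885, 575), (1443, 1151), (2885, 1151)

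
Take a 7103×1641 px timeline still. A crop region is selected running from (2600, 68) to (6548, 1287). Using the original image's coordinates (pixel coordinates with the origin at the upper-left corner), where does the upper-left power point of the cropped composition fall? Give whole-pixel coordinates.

x = 3916 px, y = 474 px

Crop width = 6548 − 2600 = 3948 px; one third is 1316.00 px.
Crop height = 1287 − 68 = 1219 px; one third is 406.33 px.
The upper-left point is one-third across and one-third down within the crop:
x = 2600 + 1 × 1316.00 ≈ 3916; y = 68 + 1 × 406.33 ≈ 474.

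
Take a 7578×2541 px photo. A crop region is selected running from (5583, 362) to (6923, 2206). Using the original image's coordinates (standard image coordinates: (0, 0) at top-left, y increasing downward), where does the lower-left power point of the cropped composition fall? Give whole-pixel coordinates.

Crop width = 6923 − 5583 = 1340 px; one third is 446.67 px.
Crop height = 2206 − 362 = 1844 px; one third is 614.67 px.
The lower-left point is one-third across and two-thirds down within the crop:
x = 5583 + 1 × 446.67 ≈ 6030; y = 362 + 2 × 614.67 ≈ 1591.

x = 6030 px, y = 1591 px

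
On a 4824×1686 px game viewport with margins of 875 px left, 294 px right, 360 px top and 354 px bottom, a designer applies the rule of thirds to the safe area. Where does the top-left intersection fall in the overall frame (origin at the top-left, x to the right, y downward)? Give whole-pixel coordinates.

(2093, 684)

Content width = 4824 − 875 − 294 = 3655 px; content height = 1686 − 360 − 354 = 972 px.
Top-left is one-third across and one-third down within the safe area.
x = 875 + 1 × 3655/3 = 875 + 1218.33 ≈ 2093
y = 360 + 1 × 972/3 = 360 + 324.00 ≈ 684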